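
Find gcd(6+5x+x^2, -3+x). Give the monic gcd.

1

Repeated division with remainder:
  x^2+5x+6 = (x+8)(x-3) + (30)
  x-3 = ((1/30)x-1/10)(30) + (0)
The last nonzero remainder is the constant 30, so the polynomials are coprime and gcd = 1.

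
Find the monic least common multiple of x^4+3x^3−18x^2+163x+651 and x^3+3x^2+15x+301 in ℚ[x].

x^6−x^5+13x^4+364x^3−775x^2+4405x+27993

Euclidean algorithm in ℚ[x]:
  x^4+3x^3−18x^2+163x+651 = (x)(x^3+3x^2+15x+301) + (−33x^2−138x+651)
  x^3+3x^2+15x+301 = (−(1/33)x+13/363)(−33x^2−138x+651) + ((4800/121)x+33600/121)
  −33x^2−138x+651 = (−(1331/1600)x+3751/1600)((4800/121)x+33600/121) + (0)
Last nonzero remainder: (4800/121)x+33600/121. Dividing through by 4800/121 gives the monic gcd x+7.
Then lcm(f, g) = f·g / gcd(f, g); expanding and making the result monic gives the answer.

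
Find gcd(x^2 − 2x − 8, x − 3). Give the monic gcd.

Apply the Euclidean algorithm:
  x^2 − 2x − 8 = (x + 1)(x − 3) + (−5)
  x − 3 = (−(1/5)x + 3/5)(−5) + (0)
The last nonzero remainder is the constant −5, so the polynomials are coprime and gcd = 1.

1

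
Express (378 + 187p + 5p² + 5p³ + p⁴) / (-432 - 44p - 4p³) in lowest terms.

(-14 - 9p - p²)/(16 + 4p)

Repeated division with remainder:
  p⁴ + 5p³ + 5p² + 187p + 378 = (-(1/4)p - 5/4)(-4p³ - 44p - 432) + (-6p² + 24p - 162)
  -4p³ - 44p - 432 = ((2/3)p + 8/3)(-6p² + 24p - 162) + (0)
Last nonzero remainder: -6p² + 24p - 162. Dividing through by -6 gives the monic gcd p² - 4p + 27.
Cancel p² - 4p + 27 from numerator and denominator to get the reduced form.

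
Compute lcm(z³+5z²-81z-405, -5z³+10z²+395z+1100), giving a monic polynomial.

By polynomial division,
  z³+5z²-81z-405 = (-1/5)(-5z³+10z²+395z+1100) + (7z²-2z-185)
  -5z³+10z²+395z+1100 = (-(5/7)z+60/49)(7z²-2z-185) + ((13000/49)z+65000/49)
  7z²-2z-185 = ((343/13000)z-1813/13000)((13000/49)z+65000/49) + (0)
Last nonzero remainder: (13000/49)z+65000/49. Dividing through by 13000/49 gives the monic gcd z+5.
Then lcm(f, g) = f·g / gcd(f, g); expanding and making the result monic gives the answer.

z⁵-2z⁴-160z³-58z²+6399z+17820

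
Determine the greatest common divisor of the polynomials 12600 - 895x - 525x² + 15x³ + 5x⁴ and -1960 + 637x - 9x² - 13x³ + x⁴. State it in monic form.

280 - 51x - 6x² + x³

Euclidean algorithm in ℚ[x]:
  5x⁴ + 15x³ - 525x² - 895x + 12600 = (5)(x⁴ - 13x³ - 9x² + 637x - 1960) + (80x³ - 480x² - 4080x + 22400)
  x⁴ - 13x³ - 9x² + 637x - 1960 = ((1/80)x - 7/80)(80x³ - 480x² - 4080x + 22400) + (0)
Last nonzero remainder: 80x³ - 480x² - 4080x + 22400. Dividing through by 80 gives the monic gcd x³ - 6x² - 51x + 280.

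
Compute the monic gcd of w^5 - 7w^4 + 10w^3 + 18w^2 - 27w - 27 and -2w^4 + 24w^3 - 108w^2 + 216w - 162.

w^3 - 9w^2 + 27w - 27

Repeated division with remainder:
  w^5 - 7w^4 + 10w^3 + 18w^2 - 27w - 27 = (-(1/2)w - 5/2)(-2w^4 + 24w^3 - 108w^2 + 216w - 162) + (16w^3 - 144w^2 + 432w - 432)
  -2w^4 + 24w^3 - 108w^2 + 216w - 162 = (-(1/8)w + 3/8)(16w^3 - 144w^2 + 432w - 432) + (0)
Last nonzero remainder: 16w^3 - 144w^2 + 432w - 432. Dividing through by 16 gives the monic gcd w^3 - 9w^2 + 27w - 27.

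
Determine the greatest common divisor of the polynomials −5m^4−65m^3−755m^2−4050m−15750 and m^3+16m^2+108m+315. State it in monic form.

Apply the Euclidean algorithm:
  −5m^4−65m^3−755m^2−4050m−15750 = (−5m+15)(m^3+16m^2+108m+315) + (−455m^2−4095m−20475)
  m^3+16m^2+108m+315 = (−(1/455)m−1/65)(−455m^2−4095m−20475) + (0)
Last nonzero remainder: −455m^2−4095m−20475. Dividing through by −455 gives the monic gcd m^2+9m+45.

m^2+9m+45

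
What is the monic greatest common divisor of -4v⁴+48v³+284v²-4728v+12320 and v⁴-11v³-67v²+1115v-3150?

v²+3v-70

By polynomial division,
  -4v⁴+48v³+284v²-4728v+12320 = (-4)(v⁴-11v³-67v²+1115v-3150) + (4v³+16v²-268v-280)
  v⁴-11v³-67v²+1115v-3150 = ((1/4)v-15/4)(4v³+16v²-268v-280) + (60v²+180v-4200)
  4v³+16v²-268v-280 = ((1/15)v+1/15)(60v²+180v-4200) + (0)
Last nonzero remainder: 60v²+180v-4200. Dividing through by 60 gives the monic gcd v²+3v-70.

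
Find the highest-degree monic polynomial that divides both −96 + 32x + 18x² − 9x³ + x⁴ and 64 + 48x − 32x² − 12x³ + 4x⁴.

−8 − 2x + x²

Repeated division with remainder:
  x⁴ − 9x³ + 18x² + 32x − 96 = (1/4)(4x⁴ − 12x³ − 32x² + 48x + 64) + (−6x³ + 26x² + 20x − 112)
  4x⁴ − 12x³ − 32x² + 48x + 64 = (−(2/3)x − 8/9)(−6x³ + 26x² + 20x − 112) + ((40/9)x² − (80/9)x − 320/9)
  −6x³ + 26x² + 20x − 112 = (−(27/20)x + 63/20)((40/9)x² − (80/9)x − 320/9) + (0)
Last nonzero remainder: (40/9)x² − (80/9)x − 320/9. Dividing through by 40/9 gives the monic gcd x² − 2x − 8.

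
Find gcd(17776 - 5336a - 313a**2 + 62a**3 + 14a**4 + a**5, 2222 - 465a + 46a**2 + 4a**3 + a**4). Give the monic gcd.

101 + 11a + a**2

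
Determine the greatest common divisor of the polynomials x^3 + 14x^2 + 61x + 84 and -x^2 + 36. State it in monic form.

1

Repeated division with remainder:
  x^3 + 14x^2 + 61x + 84 = (-x - 14)(-x^2 + 36) + (97x + 588)
  -x^2 + 36 = (-(1/97)x + 588/9409)(97x + 588) + (-7020/9409)
  97x + 588 = (-(912673/7020)x - 461041/585)(-7020/9409) + (0)
The last nonzero remainder is the constant -7020/9409, so the polynomials are coprime and gcd = 1.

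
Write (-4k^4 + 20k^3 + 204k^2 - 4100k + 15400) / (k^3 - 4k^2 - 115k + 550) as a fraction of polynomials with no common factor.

(-4k^2 + 44k - 280)/(k - 10)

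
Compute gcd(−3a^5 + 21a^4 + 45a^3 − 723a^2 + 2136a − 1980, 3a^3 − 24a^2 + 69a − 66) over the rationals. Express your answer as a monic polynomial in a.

a^3 − 8a^2 + 23a − 22

By polynomial division,
  −3a^5 + 21a^4 + 45a^3 − 723a^2 + 2136a − 1980 = (−a^2 − a + 30)(3a^3 − 24a^2 + 69a − 66) + (0)
Last nonzero remainder: 3a^3 − 24a^2 + 69a − 66. Dividing through by 3 gives the monic gcd a^3 − 8a^2 + 23a − 22.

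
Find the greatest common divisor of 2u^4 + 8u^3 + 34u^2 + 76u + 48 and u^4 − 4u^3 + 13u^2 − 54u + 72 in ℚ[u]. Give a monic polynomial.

u^2 + u + 12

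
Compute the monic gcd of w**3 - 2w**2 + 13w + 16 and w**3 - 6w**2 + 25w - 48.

By polynomial division,
  w**3 - 2w**2 + 13w + 16 = (w**3 - 6w**2 + 25w - 48) + (4w**2 - 12w + 64)
  w**3 - 6w**2 + 25w - 48 = ((1/4)w - 3/4)(4w**2 - 12w + 64) + (0)
Last nonzero remainder: 4w**2 - 12w + 64. Dividing through by 4 gives the monic gcd w**2 - 3w + 16.

w**2 - 3w + 16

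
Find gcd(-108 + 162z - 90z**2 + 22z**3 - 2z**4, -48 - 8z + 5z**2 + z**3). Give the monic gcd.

Euclidean algorithm in ℚ[z]:
  -2z**4 + 22z**3 - 90z**2 + 162z - 108 = (-2z + 32)(z**3 + 5z**2 - 8z - 48) + (-266z**2 + 322z + 1428)
  z**3 + 5z**2 - 8z - 48 = (-(1/266)z - 59/2527)(-266z**2 + 322z + 1428) + ((1764/361)z - 5292/361)
  -266z**2 + 322z + 1428 = (-(6859/126)z - 6137/63)((1764/361)z - 5292/361) + (0)
Last nonzero remainder: (1764/361)z - 5292/361. Dividing through by 1764/361 gives the monic gcd z - 3.

-3 + z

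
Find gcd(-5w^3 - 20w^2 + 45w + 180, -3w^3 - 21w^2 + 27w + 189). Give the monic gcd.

w^2 - 9

Euclidean algorithm in ℚ[w]:
  -5w^3 - 20w^2 + 45w + 180 = (5/3)(-3w^3 - 21w^2 + 27w + 189) + (15w^2 - 135)
  -3w^3 - 21w^2 + 27w + 189 = (-(1/5)w - 7/5)(15w^2 - 135) + (0)
Last nonzero remainder: 15w^2 - 135. Dividing through by 15 gives the monic gcd w^2 - 9.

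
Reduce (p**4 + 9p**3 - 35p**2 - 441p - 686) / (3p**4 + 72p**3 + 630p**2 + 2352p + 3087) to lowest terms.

By polynomial division,
  p**4 + 9p**3 - 35p**2 - 441p - 686 = (1/3)(3p**4 + 72p**3 + 630p**2 + 2352p + 3087) + (-15p**3 - 245p**2 - 1225p - 1715)
  3p**4 + 72p**3 + 630p**2 + 2352p + 3087 = (-(1/5)p - 23/15)(-15p**3 - 245p**2 - 1225p - 1715) + ((28/3)p**2 + (392/3)p + 1372/3)
  -15p**3 - 245p**2 - 1225p - 1715 = (-(45/28)p - 15/4)((28/3)p**2 + (392/3)p + 1372/3) + (0)
Last nonzero remainder: (28/3)p**2 + (392/3)p + 1372/3. Dividing through by 28/3 gives the monic gcd p**2 + 14p + 49.
Cancel p**2 + 14p + 49 from numerator and denominator to get the reduced form.

(p**2 - 5p - 14)/(3p**2 + 30p + 63)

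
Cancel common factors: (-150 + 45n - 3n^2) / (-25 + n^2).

(30 - 3n)/(5 + n)

Apply the Euclidean algorithm:
  -3n^2 + 45n - 150 = (-3)(n^2 - 25) + (45n - 225)
  n^2 - 25 = ((1/45)n + 1/9)(45n - 225) + (0)
Last nonzero remainder: 45n - 225. Dividing through by 45 gives the monic gcd n - 5.
Cancel n - 5 from numerator and denominator to get the reduced form.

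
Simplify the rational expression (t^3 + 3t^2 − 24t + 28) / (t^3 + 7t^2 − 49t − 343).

(t^2 − 4t + 4)/(t^2 − 49)

Apply the Euclidean algorithm:
  t^3 + 3t^2 − 24t + 28 = (t^3 + 7t^2 − 49t − 343) + (−4t^2 + 25t + 371)
  t^3 + 7t^2 − 49t − 343 = (−(1/4)t − 53/16)(−4t^2 + 25t + 371) + ((2025/16)t + 14175/16)
  −4t^2 + 25t + 371 = (−(64/2025)t + 848/2025)((2025/16)t + 14175/16) + (0)
Last nonzero remainder: (2025/16)t + 14175/16. Dividing through by 2025/16 gives the monic gcd t + 7.
Cancel t + 7 from numerator and denominator to get the reduced form.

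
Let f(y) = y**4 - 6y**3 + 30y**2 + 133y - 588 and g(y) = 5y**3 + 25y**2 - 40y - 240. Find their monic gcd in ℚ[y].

Euclidean algorithm in ℚ[y]:
  y**4 - 6y**3 + 30y**2 + 133y - 588 = ((1/5)y - 11/5)(5y**3 + 25y**2 - 40y - 240) + (93y**2 + 93y - 1116)
  5y**3 + 25y**2 - 40y - 240 = ((5/93)y + 20/93)(93y**2 + 93y - 1116) + (0)
Last nonzero remainder: 93y**2 + 93y - 1116. Dividing through by 93 gives the monic gcd y**2 + y - 12.

y**2 + y - 12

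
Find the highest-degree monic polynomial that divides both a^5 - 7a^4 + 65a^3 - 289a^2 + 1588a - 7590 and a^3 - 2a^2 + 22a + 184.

a^2 - 6a + 46

Apply the Euclidean algorithm:
  a^5 - 7a^4 + 65a^3 - 289a^2 + 1588a - 7590 = (a^2 - 5a + 33)(a^3 - 2a^2 + 22a + 184) + (-297a^2 + 1782a - 13662)
  a^3 - 2a^2 + 22a + 184 = (-(1/297)a - 4/297)(-297a^2 + 1782a - 13662) + (0)
Last nonzero remainder: -297a^2 + 1782a - 13662. Dividing through by -297 gives the monic gcd a^2 - 6a + 46.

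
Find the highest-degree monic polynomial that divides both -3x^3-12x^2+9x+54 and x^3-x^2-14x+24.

Euclidean algorithm in ℚ[x]:
  -3x^3-12x^2+9x+54 = (-3)(x^3-x^2-14x+24) + (-15x^2-33x+126)
  x^3-x^2-14x+24 = (-(1/15)x+16/75)(-15x^2-33x+126) + ((36/25)x-72/25)
  -15x^2-33x+126 = (-(125/12)x-175/4)((36/25)x-72/25) + (0)
Last nonzero remainder: (36/25)x-72/25. Dividing through by 36/25 gives the monic gcd x-2.

x-2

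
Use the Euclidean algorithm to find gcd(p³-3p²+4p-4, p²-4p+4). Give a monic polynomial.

p-2

Repeated division with remainder:
  p³-3p²+4p-4 = (p+1)(p²-4p+4) + (4p-8)
  p²-4p+4 = ((1/4)p-1/2)(4p-8) + (0)
Last nonzero remainder: 4p-8. Dividing through by 4 gives the monic gcd p-2.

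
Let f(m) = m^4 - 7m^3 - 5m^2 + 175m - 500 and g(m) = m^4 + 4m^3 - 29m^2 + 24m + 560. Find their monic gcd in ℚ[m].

m^2 - 7m + 20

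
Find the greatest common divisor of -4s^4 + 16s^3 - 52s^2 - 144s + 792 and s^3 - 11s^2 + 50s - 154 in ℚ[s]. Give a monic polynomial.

s^2 - 4s + 22

Apply the Euclidean algorithm:
  -4s^4 + 16s^3 - 52s^2 - 144s + 792 = (-4s - 28)(s^3 - 11s^2 + 50s - 154) + (-160s^2 + 640s - 3520)
  s^3 - 11s^2 + 50s - 154 = (-(1/160)s + 7/160)(-160s^2 + 640s - 3520) + (0)
Last nonzero remainder: -160s^2 + 640s - 3520. Dividing through by -160 gives the monic gcd s^2 - 4s + 22.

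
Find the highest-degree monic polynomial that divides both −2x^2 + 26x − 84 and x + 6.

1

Repeated division with remainder:
  −2x^2 + 26x − 84 = (−2x + 38)(x + 6) + (−312)
  x + 6 = (−(1/312)x − 1/52)(−312) + (0)
The last nonzero remainder is the constant −312, so the polynomials are coprime and gcd = 1.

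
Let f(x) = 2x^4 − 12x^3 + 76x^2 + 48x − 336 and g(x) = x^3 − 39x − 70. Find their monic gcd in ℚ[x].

x + 2

Apply the Euclidean algorithm:
  2x^4 − 12x^3 + 76x^2 + 48x − 336 = (2x − 12)(x^3 − 39x − 70) + (154x^2 − 280x − 1176)
  x^3 − 39x − 70 = ((1/154)x + 10/847)(154x^2 − 280x − 1176) + (−(3395/121)x − 6790/121)
  154x^2 − 280x − 1176 = (−(2662/485)x + 10164/485)(−(3395/121)x − 6790/121) + (0)
Last nonzero remainder: −(3395/121)x − 6790/121. Dividing through by −3395/121 gives the monic gcd x + 2.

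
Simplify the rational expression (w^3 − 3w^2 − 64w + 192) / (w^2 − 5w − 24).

Repeated division with remainder:
  w^3 − 3w^2 − 64w + 192 = (w + 2)(w^2 − 5w − 24) + (−30w + 240)
  w^2 − 5w − 24 = (−(1/30)w − 1/10)(−30w + 240) + (0)
Last nonzero remainder: −30w + 240. Dividing through by −30 gives the monic gcd w − 8.
Cancel w − 8 from numerator and denominator to get the reduced form.

(w^2 + 5w − 24)/(w + 3)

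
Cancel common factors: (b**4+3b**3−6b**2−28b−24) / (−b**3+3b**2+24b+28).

Repeated division with remainder:
  b**4+3b**3−6b**2−28b−24 = (−b−6)(−b**3+3b**2+24b+28) + (36b**2+144b+144)
  −b**3+3b**2+24b+28 = (−(1/36)b+7/36)(36b**2+144b+144) + (0)
Last nonzero remainder: 36b**2+144b+144. Dividing through by 36 gives the monic gcd b**2+4b+4.
Cancel b**2+4b+4 from numerator and denominator to get the reduced form.

(−b**2+b+6)/(b−7)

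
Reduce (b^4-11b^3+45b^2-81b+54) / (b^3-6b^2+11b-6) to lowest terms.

(b^2-6b+9)/(b-1)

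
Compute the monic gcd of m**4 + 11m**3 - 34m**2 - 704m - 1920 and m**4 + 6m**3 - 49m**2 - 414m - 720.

m**3 + 3m**2 - 58m - 240

By polynomial division,
  m**4 + 11m**3 - 34m**2 - 704m - 1920 = (m**4 + 6m**3 - 49m**2 - 414m - 720) + (5m**3 + 15m**2 - 290m - 1200)
  m**4 + 6m**3 - 49m**2 - 414m - 720 = ((1/5)m + 3/5)(5m**3 + 15m**2 - 290m - 1200) + (0)
Last nonzero remainder: 5m**3 + 15m**2 - 290m - 1200. Dividing through by 5 gives the monic gcd m**3 + 3m**2 - 58m - 240.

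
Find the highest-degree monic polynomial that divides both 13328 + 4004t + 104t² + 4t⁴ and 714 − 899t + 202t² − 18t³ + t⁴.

119 − 11t + t²

Euclidean algorithm in ℚ[t]:
  4t⁴ + 104t² + 4004t + 13328 = (4)(t⁴ − 18t³ + 202t² − 899t + 714) + (72t³ − 704t² + 7600t + 10472)
  t⁴ − 18t³ + 202t² − 899t + 714 = ((1/72)t − 37/324)(72t³ − 704t² + 7600t + 10472) + ((1300/81)t² − (14300/81)t + 154700/81)
  72t³ − 704t² + 7600t + 10472 = ((1458/325)t + 1782/325)((1300/81)t² − (14300/81)t + 154700/81) + (0)
Last nonzero remainder: (1300/81)t² − (14300/81)t + 154700/81. Dividing through by 1300/81 gives the monic gcd t² − 11t + 119.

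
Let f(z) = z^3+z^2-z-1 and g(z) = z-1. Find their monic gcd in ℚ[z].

z-1

Apply the Euclidean algorithm:
  z^3+z^2-z-1 = (z^2+2z+1)(z-1) + (0)
The last nonzero remainder z-1 is already monic.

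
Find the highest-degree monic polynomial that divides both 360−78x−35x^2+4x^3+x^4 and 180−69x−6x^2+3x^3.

By polynomial division,
  x^4+4x^3−35x^2−78x+360 = ((1/3)x+2)(3x^3−6x^2−69x+180) + (0)
Last nonzero remainder: 3x^3−6x^2−69x+180. Dividing through by 3 gives the monic gcd x^3−2x^2−23x+60.

60−23x−2x^2+x^3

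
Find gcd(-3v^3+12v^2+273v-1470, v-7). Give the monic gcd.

v-7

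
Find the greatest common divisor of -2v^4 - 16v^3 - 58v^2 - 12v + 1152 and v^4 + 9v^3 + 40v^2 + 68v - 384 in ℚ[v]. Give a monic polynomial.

v^3 + 11v^2 + 62v + 192

By polynomial division,
  -2v^4 - 16v^3 - 58v^2 - 12v + 1152 = (-2)(v^4 + 9v^3 + 40v^2 + 68v - 384) + (2v^3 + 22v^2 + 124v + 384)
  v^4 + 9v^3 + 40v^2 + 68v - 384 = ((1/2)v - 1)(2v^3 + 22v^2 + 124v + 384) + (0)
Last nonzero remainder: 2v^3 + 22v^2 + 124v + 384. Dividing through by 2 gives the monic gcd v^3 + 11v^2 + 62v + 192.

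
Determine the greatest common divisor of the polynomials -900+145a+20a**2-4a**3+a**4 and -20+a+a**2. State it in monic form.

-20+a+a**2

By polynomial division,
  a**4-4a**3+20a**2+145a-900 = (a**2-5a+45)(a**2+a-20) + (0)
The last nonzero remainder a**2+a-20 is already monic.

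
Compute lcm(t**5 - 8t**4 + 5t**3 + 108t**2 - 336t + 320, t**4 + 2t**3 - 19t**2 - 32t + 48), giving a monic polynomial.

t**7 - 6t**6 - 14t**5 + 142t**4 - 135t**3 - 676t**2 + 1648t - 960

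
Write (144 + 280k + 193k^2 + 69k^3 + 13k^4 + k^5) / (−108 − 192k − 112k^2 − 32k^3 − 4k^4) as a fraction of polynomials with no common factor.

Apply the Euclidean algorithm:
  k^5 + 13k^4 + 69k^3 + 193k^2 + 280k + 144 = (−(1/4)k − 5/4)(−4k^4 − 32k^3 − 112k^2 − 192k − 108) + (k^3 + 5k^2 + 13k + 9)
  −4k^4 − 32k^3 − 112k^2 − 192k − 108 = (−4k − 12)(k^3 + 5k^2 + 13k + 9) + (0)
The last nonzero remainder k^3 + 5k^2 + 13k + 9 is already monic.
Cancel k^3 + 5k^2 + 13k + 9 from numerator and denominator to get the reduced form.

(−16 − 8k − k^2)/(12 + 4k)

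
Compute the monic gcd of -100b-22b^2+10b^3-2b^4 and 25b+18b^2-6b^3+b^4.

25b-7b^2+b^3

Euclidean algorithm in ℚ[b]:
  -2b^4+10b^3-22b^2-100b = (-2)(b^4-6b^3+18b^2+25b) + (-2b^3+14b^2-50b)
  b^4-6b^3+18b^2+25b = (-(1/2)b-1/2)(-2b^3+14b^2-50b) + (0)
Last nonzero remainder: -2b^3+14b^2-50b. Dividing through by -2 gives the monic gcd b^3-7b^2+25b.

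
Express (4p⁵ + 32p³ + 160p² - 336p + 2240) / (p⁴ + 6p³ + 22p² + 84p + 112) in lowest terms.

(4p² - 16p + 40)/(p + 2)

Apply the Euclidean algorithm:
  4p⁵ + 32p³ + 160p² - 336p + 2240 = (4p - 24)(p⁴ + 6p³ + 22p² + 84p + 112) + (88p³ + 352p² + 1232p + 4928)
  p⁴ + 6p³ + 22p² + 84p + 112 = ((1/88)p + 1/44)(88p³ + 352p² + 1232p + 4928) + (0)
Last nonzero remainder: 88p³ + 352p² + 1232p + 4928. Dividing through by 88 gives the monic gcd p³ + 4p² + 14p + 56.
Cancel p³ + 4p² + 14p + 56 from numerator and denominator to get the reduced form.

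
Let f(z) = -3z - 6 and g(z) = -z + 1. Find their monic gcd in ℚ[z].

1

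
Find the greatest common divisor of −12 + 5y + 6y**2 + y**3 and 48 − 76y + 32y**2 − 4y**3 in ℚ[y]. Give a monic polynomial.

−1 + y

Apply the Euclidean algorithm:
  y**3 + 6y**2 + 5y − 12 = (−1/4)(−4y**3 + 32y**2 − 76y + 48) + (14y**2 − 14y)
  −4y**3 + 32y**2 − 76y + 48 = (−(2/7)y + 2)(14y**2 − 14y) + (−48y + 48)
  14y**2 − 14y = (−(7/24)y)(−48y + 48) + (0)
Last nonzero remainder: −48y + 48. Dividing through by −48 gives the monic gcd y − 1.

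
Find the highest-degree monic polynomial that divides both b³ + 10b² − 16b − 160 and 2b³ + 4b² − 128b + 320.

b² + 6b − 40

Repeated division with remainder:
  b³ + 10b² − 16b − 160 = (1/2)(2b³ + 4b² − 128b + 320) + (8b² + 48b − 320)
  2b³ + 4b² − 128b + 320 = ((1/4)b − 1)(8b² + 48b − 320) + (0)
Last nonzero remainder: 8b² + 48b − 320. Dividing through by 8 gives the monic gcd b² + 6b − 40.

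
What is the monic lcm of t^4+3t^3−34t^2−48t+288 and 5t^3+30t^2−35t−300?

t^5+8t^4−19t^3−218t^2+48t+1440

By polynomial division,
  t^4+3t^3−34t^2−48t+288 = ((1/5)t−3/5)(5t^3+30t^2−35t−300) + (−9t^2−9t+108)
  5t^3+30t^2−35t−300 = (−(5/9)t−25/9)(−9t^2−9t+108) + (0)
Last nonzero remainder: −9t^2−9t+108. Dividing through by −9 gives the monic gcd t^2+t−12.
Then lcm(f, g) = f·g / gcd(f, g); expanding and making the result monic gives the answer.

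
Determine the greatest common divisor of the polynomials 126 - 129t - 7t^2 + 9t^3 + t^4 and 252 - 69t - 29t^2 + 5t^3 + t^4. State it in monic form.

-21 + 4t + t^2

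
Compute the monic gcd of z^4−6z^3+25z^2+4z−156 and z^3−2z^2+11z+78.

Euclidean algorithm in ℚ[z]:
  z^4−6z^3+25z^2+4z−156 = (z−4)(z^3−2z^2+11z+78) + (6z^2−30z+156)
  z^3−2z^2+11z+78 = ((1/6)z+1/2)(6z^2−30z+156) + (0)
Last nonzero remainder: 6z^2−30z+156. Dividing through by 6 gives the monic gcd z^2−5z+26.

z^2−5z+26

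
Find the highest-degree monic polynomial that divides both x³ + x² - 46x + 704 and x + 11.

x + 11

Apply the Euclidean algorithm:
  x³ + x² - 46x + 704 = (x² - 10x + 64)(x + 11) + (0)
The last nonzero remainder x + 11 is already monic.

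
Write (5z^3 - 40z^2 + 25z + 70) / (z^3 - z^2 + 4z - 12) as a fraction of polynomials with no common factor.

By polynomial division,
  5z^3 - 40z^2 + 25z + 70 = (5)(z^3 - z^2 + 4z - 12) + (-35z^2 + 5z + 130)
  z^3 - z^2 + 4z - 12 = (-(1/35)z + 6/245)(-35z^2 + 5z + 130) + ((372/49)z - 744/49)
  -35z^2 + 5z + 130 = (-(1715/372)z - 3185/372)((372/49)z - 744/49) + (0)
Last nonzero remainder: (372/49)z - 744/49. Dividing through by 372/49 gives the monic gcd z - 2.
Cancel z - 2 from numerator and denominator to get the reduced form.

(5z^2 - 30z - 35)/(z^2 + z + 6)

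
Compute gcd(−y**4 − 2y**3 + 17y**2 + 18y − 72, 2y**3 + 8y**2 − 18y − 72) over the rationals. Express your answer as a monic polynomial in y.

Repeated division with remainder:
  −y**4 − 2y**3 + 17y**2 + 18y − 72 = (−(1/2)y + 1)(2y**3 + 8y**2 − 18y − 72) + (0)
Last nonzero remainder: 2y**3 + 8y**2 − 18y − 72. Dividing through by 2 gives the monic gcd y**3 + 4y**2 − 9y − 36.

y**3 + 4y**2 − 9y − 36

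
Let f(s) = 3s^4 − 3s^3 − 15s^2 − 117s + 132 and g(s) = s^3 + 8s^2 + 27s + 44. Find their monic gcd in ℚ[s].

s^2 + 4s + 11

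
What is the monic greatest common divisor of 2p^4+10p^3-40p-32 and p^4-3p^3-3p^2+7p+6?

p^2-p-2

By polynomial division,
  2p^4+10p^3-40p-32 = (2)(p^4-3p^3-3p^2+7p+6) + (16p^3+6p^2-54p-44)
  p^4-3p^3-3p^2+7p+6 = ((1/16)p-27/128)(16p^3+6p^2-54p-44) + ((105/64)p^2-(105/64)p-105/32)
  16p^3+6p^2-54p-44 = ((1024/105)p+1408/105)((105/64)p^2-(105/64)p-105/32) + (0)
Last nonzero remainder: (105/64)p^2-(105/64)p-105/32. Dividing through by 105/64 gives the monic gcd p^2-p-2.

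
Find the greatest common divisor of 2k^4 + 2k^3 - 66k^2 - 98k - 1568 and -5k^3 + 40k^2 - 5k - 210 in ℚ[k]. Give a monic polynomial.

k - 7

By polynomial division,
  2k^4 + 2k^3 - 66k^2 - 98k - 1568 = (-(2/5)k - 18/5)(-5k^3 + 40k^2 - 5k - 210) + (76k^2 - 200k - 2324)
  -5k^3 + 40k^2 - 5k - 210 = (-(5/76)k + 255/722)(76k^2 - 200k - 2324) + (-(31500/361)k + 220500/361)
  76k^2 - 200k - 2324 = (-(6859/7875)k - 29963/7875)(-(31500/361)k + 220500/361) + (0)
Last nonzero remainder: -(31500/361)k + 220500/361. Dividing through by -31500/361 gives the monic gcd k - 7.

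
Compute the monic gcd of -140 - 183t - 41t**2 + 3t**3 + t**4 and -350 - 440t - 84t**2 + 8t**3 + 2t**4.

-35 - 37t - t**2 + t**3

Euclidean algorithm in ℚ[t]:
  t**4 + 3t**3 - 41t**2 - 183t - 140 = (1/2)(2t**4 + 8t**3 - 84t**2 - 440t - 350) + (-t**3 + t**2 + 37t + 35)
  2t**4 + 8t**3 - 84t**2 - 440t - 350 = (-2t - 10)(-t**3 + t**2 + 37t + 35) + (0)
Last nonzero remainder: -t**3 + t**2 + 37t + 35. Dividing through by -1 gives the monic gcd t**3 - t**2 - 37t - 35.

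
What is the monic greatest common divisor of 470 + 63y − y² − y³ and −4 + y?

Apply the Euclidean algorithm:
  −y³ − y² + 63y + 470 = (−y² − 5y + 43)(y − 4) + (642)
  y − 4 = ((1/642)y − 2/321)(642) + (0)
The last nonzero remainder is the constant 642, so the polynomials are coprime and gcd = 1.

1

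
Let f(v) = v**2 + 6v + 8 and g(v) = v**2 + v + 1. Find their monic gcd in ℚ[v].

1

Apply the Euclidean algorithm:
  v**2 + 6v + 8 = (v**2 + v + 1) + (5v + 7)
  v**2 + v + 1 = ((1/5)v - 2/25)(5v + 7) + (39/25)
  5v + 7 = ((125/39)v + 175/39)(39/25) + (0)
The last nonzero remainder is the constant 39/25, so the polynomials are coprime and gcd = 1.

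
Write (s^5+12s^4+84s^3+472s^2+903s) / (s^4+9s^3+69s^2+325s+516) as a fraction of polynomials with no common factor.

(s^2+7s)/(s+4)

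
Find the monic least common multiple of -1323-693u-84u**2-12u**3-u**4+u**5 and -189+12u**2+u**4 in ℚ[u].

Repeated division with remainder:
  u**5-u**4-12u**3-84u**2-693u-1323 = (u-1)(u**4+12u**2-189) + (-24u**3-72u**2-504u-1512)
  u**4+12u**2-189 = (-(1/24)u+1/8)(-24u**3-72u**2-504u-1512) + (0)
Last nonzero remainder: -24u**3-72u**2-504u-1512. Dividing through by -24 gives the monic gcd u**3+3u**2+21u+63.
Then lcm(f, g) = f·g / gcd(f, g); expanding and making the result monic gives the answer.

3969+756u-441u**2-48u**3-9u**4-4u**5+u**6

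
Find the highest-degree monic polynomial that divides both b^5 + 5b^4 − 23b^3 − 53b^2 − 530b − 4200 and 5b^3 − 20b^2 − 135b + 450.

b^2 − b − 30

By polynomial division,
  b^5 + 5b^4 − 23b^3 − 53b^2 − 530b − 4200 = ((1/5)b^2 + (9/5)b + 8)(5b^3 − 20b^2 − 135b + 450) + (260b^2 − 260b − 7800)
  5b^3 − 20b^2 − 135b + 450 = ((1/52)b − 3/52)(260b^2 − 260b − 7800) + (0)
Last nonzero remainder: 260b^2 − 260b − 7800. Dividing through by 260 gives the monic gcd b^2 − b − 30.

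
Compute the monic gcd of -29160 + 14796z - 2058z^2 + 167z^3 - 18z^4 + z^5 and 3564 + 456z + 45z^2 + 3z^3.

108 + 4z + z^2

By polynomial division,
  z^5 - 18z^4 + 167z^3 - 2058z^2 + 14796z - 29160 = ((1/3)z^2 - 11z + 170)(3z^3 + 45z^2 + 456z + 3564) + (-5880z^2 - 23520z - 635040)
  3z^3 + 45z^2 + 456z + 3564 = (-(1/1960)z - 11/1960)(-5880z^2 - 23520z - 635040) + (0)
Last nonzero remainder: -5880z^2 - 23520z - 635040. Dividing through by -5880 gives the monic gcd z^2 + 4z + 108.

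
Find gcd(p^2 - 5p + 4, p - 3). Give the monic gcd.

1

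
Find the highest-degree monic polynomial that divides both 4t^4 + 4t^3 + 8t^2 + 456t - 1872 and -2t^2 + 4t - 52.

t^2 - 2t + 26

Apply the Euclidean algorithm:
  4t^4 + 4t^3 + 8t^2 + 456t - 1872 = (-2t^2 - 6t + 36)(-2t^2 + 4t - 52) + (0)
Last nonzero remainder: -2t^2 + 4t - 52. Dividing through by -2 gives the monic gcd t^2 - 2t + 26.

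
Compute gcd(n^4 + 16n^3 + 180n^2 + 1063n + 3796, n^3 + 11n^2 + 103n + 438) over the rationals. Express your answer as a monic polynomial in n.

n^2 + 5n + 73

Repeated division with remainder:
  n^4 + 16n^3 + 180n^2 + 1063n + 3796 = (n + 5)(n^3 + 11n^2 + 103n + 438) + (22n^2 + 110n + 1606)
  n^3 + 11n^2 + 103n + 438 = ((1/22)n + 3/11)(22n^2 + 110n + 1606) + (0)
Last nonzero remainder: 22n^2 + 110n + 1606. Dividing through by 22 gives the monic gcd n^2 + 5n + 73.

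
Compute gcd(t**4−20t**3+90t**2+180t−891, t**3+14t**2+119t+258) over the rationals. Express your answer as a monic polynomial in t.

t+3

By polynomial division,
  t**4−20t**3+90t**2+180t−891 = (t−34)(t**3+14t**2+119t+258) + (447t**2+3968t+7881)
  t**3+14t**2+119t+258 = ((1/447)t+2290/199809)(447t**2+3968t+7881) + ((11167744/199809)t+11167744/66603)
  447t**2+3968t+7881 = ((89314623/11167744)t+524898243/11167744)((11167744/199809)t+11167744/66603) + (0)
Last nonzero remainder: (11167744/199809)t+11167744/66603. Dividing through by 11167744/199809 gives the monic gcd t+3.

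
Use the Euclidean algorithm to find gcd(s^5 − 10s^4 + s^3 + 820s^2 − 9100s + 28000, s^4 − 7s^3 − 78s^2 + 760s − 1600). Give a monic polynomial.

s^3 − 3s^2 − 90s + 400

Apply the Euclidean algorithm:
  s^5 − 10s^4 + s^3 + 820s^2 − 9100s + 28000 = (s − 3)(s^4 − 7s^3 − 78s^2 + 760s − 1600) + (58s^3 − 174s^2 − 5220s + 23200)
  s^4 − 7s^3 − 78s^2 + 760s − 1600 = ((1/58)s − 2/29)(58s^3 − 174s^2 − 5220s + 23200) + (0)
Last nonzero remainder: 58s^3 − 174s^2 − 5220s + 23200. Dividing through by 58 gives the monic gcd s^3 − 3s^2 − 90s + 400.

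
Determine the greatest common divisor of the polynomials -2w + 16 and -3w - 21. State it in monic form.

By polynomial division,
  -2w + 16 = (2/3)(-3w - 21) + (30)
  -3w - 21 = (-(1/10)w - 7/10)(30) + (0)
The last nonzero remainder is the constant 30, so the polynomials are coprime and gcd = 1.

1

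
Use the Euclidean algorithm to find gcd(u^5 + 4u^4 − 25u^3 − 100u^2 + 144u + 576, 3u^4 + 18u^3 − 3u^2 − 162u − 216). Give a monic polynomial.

Repeated division with remainder:
  u^5 + 4u^4 − 25u^3 − 100u^2 + 144u + 576 = ((1/3)u − 2/3)(3u^4 + 18u^3 − 3u^2 − 162u − 216) + (−12u^3 − 48u^2 + 108u + 432)
  3u^4 + 18u^3 − 3u^2 − 162u − 216 = (−(1/4)u − 1/2)(−12u^3 − 48u^2 + 108u + 432) + (0)
Last nonzero remainder: −12u^3 − 48u^2 + 108u + 432. Dividing through by −12 gives the monic gcd u^3 + 4u^2 − 9u − 36.

u^3 + 4u^2 − 9u − 36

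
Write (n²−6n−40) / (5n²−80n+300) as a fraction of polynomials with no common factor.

(n+4)/(5n−30)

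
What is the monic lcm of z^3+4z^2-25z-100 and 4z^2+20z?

Repeated division with remainder:
  z^3+4z^2-25z-100 = ((1/4)z-1/4)(4z^2+20z) + (-20z-100)
  4z^2+20z = (-(1/5)z)(-20z-100) + (0)
Last nonzero remainder: -20z-100. Dividing through by -20 gives the monic gcd z+5.
Then lcm(f, g) = f·g / gcd(f, g); expanding and making the result monic gives the answer.

z^4+4z^3-25z^2-100z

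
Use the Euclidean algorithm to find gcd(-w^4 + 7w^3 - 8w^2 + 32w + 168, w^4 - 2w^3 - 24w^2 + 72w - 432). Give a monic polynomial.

Euclidean algorithm in ℚ[w]:
  -w^4 + 7w^3 - 8w^2 + 32w + 168 = (-1)(w^4 - 2w^3 - 24w^2 + 72w - 432) + (5w^3 - 32w^2 + 104w - 264)
  w^4 - 2w^3 - 24w^2 + 72w - 432 = ((1/5)w + 22/25)(5w^3 - 32w^2 + 104w - 264) + (-(416/25)w^2 + (832/25)w - 4992/25)
  5w^3 - 32w^2 + 104w - 264 = (-(125/416)w + 275/208)(-(416/25)w^2 + (832/25)w - 4992/25) + (0)
Last nonzero remainder: -(416/25)w^2 + (832/25)w - 4992/25. Dividing through by -416/25 gives the monic gcd w^2 - 2w + 12.

w^2 - 2w + 12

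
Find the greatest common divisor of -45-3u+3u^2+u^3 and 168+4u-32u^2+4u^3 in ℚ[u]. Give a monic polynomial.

Repeated division with remainder:
  u^3+3u^2-3u-45 = (1/4)(4u^3-32u^2+4u+168) + (11u^2-4u-87)
  4u^3-32u^2+4u+168 = ((4/11)u-336/121)(11u^2-4u-87) + ((2968/121)u-8904/121)
  11u^2-4u-87 = ((1331/2968)u+3509/2968)((2968/121)u-8904/121) + (0)
Last nonzero remainder: (2968/121)u-8904/121. Dividing through by 2968/121 gives the monic gcd u-3.

-3+u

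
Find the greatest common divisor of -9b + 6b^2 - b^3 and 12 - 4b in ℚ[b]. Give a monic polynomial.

-3 + b

Apply the Euclidean algorithm:
  -b^3 + 6b^2 - 9b = ((1/4)b^2 - (3/4)b)(-4b + 12) + (0)
Last nonzero remainder: -4b + 12. Dividing through by -4 gives the monic gcd b - 3.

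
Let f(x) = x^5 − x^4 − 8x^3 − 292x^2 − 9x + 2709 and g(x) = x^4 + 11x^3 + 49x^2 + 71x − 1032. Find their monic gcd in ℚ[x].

Apply the Euclidean algorithm:
  x^5 − x^4 − 8x^3 − 292x^2 − 9x + 2709 = (x − 12)(x^4 + 11x^3 + 49x^2 + 71x − 1032) + (75x^3 + 225x^2 + 1875x − 9675)
  x^4 + 11x^3 + 49x^2 + 71x − 1032 = ((1/75)x + 8/75)(75x^3 + 225x^2 + 1875x − 9675) + (0)
Last nonzero remainder: 75x^3 + 225x^2 + 1875x − 9675. Dividing through by 75 gives the monic gcd x^3 + 3x^2 + 25x − 129.

x^3 + 3x^2 + 25x − 129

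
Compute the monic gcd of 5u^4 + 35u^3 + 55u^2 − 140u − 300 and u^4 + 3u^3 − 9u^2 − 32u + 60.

u^3 + 5u^2 + u − 30

Apply the Euclidean algorithm:
  5u^4 + 35u^3 + 55u^2 − 140u − 300 = (5)(u^4 + 3u^3 − 9u^2 − 32u + 60) + (20u^3 + 100u^2 + 20u − 600)
  u^4 + 3u^3 − 9u^2 − 32u + 60 = ((1/20)u − 1/10)(20u^3 + 100u^2 + 20u − 600) + (0)
Last nonzero remainder: 20u^3 + 100u^2 + 20u − 600. Dividing through by 20 gives the monic gcd u^3 + 5u^2 + u − 30.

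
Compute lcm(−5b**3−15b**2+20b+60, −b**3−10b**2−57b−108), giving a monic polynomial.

b**5+10b**4+53b**3+68b**2−228b−432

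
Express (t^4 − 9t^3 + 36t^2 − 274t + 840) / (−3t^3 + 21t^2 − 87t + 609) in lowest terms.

Repeated division with remainder:
  t^4 − 9t^3 + 36t^2 − 274t + 840 = (−(1/3)t + 2/3)(−3t^3 + 21t^2 − 87t + 609) + (−7t^2 − 13t + 434)
  −3t^3 + 21t^2 − 87t + 609 = ((3/7)t − 186/49)(−7t^2 − 13t + 434) + (−(15795/49)t + 15795/7)
  −7t^2 − 13t + 434 = ((343/15795)t + 3038/15795)(−(15795/49)t + 15795/7) + (0)
Last nonzero remainder: −(15795/49)t + 15795/7. Dividing through by −15795/49 gives the monic gcd t − 7.
Cancel t − 7 from numerator and denominator to get the reduced form.

(−t^3 + 2t^2 − 22t + 120)/(3t^2 + 87)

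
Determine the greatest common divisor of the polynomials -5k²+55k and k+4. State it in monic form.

1

Apply the Euclidean algorithm:
  -5k²+55k = (-5k+75)(k+4) + (-300)
  k+4 = (-(1/300)k-1/75)(-300) + (0)
The last nonzero remainder is the constant -300, so the polynomials are coprime and gcd = 1.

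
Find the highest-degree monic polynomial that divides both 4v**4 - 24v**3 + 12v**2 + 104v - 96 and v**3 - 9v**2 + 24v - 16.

v**2 - 5v + 4

By polynomial division,
  4v**4 - 24v**3 + 12v**2 + 104v - 96 = (4v + 12)(v**3 - 9v**2 + 24v - 16) + (24v**2 - 120v + 96)
  v**3 - 9v**2 + 24v - 16 = ((1/24)v - 1/6)(24v**2 - 120v + 96) + (0)
Last nonzero remainder: 24v**2 - 120v + 96. Dividing through by 24 gives the monic gcd v**2 - 5v + 4.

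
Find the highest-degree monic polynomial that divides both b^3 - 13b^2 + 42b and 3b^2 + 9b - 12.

1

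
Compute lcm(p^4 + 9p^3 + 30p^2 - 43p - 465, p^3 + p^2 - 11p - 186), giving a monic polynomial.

p^5 + 3p^4 - 24p^3 - 223p^2 - 207p + 2790

By polynomial division,
  p^4 + 9p^3 + 30p^2 - 43p - 465 = (p + 8)(p^3 + p^2 - 11p - 186) + (33p^2 + 231p + 1023)
  p^3 + p^2 - 11p - 186 = ((1/33)p - 2/11)(33p^2 + 231p + 1023) + (0)
Last nonzero remainder: 33p^2 + 231p + 1023. Dividing through by 33 gives the monic gcd p^2 + 7p + 31.
Then lcm(f, g) = f·g / gcd(f, g); expanding and making the result monic gives the answer.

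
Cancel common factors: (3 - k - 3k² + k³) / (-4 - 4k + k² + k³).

(3 - 4k + k²)/(-4 + k²)

By polynomial division,
  k³ - 3k² - k + 3 = (k³ + k² - 4k - 4) + (-4k² + 3k + 7)
  k³ + k² - 4k - 4 = (-(1/4)k - 7/16)(-4k² + 3k + 7) + (-(15/16)k - 15/16)
  -4k² + 3k + 7 = ((64/15)k - 112/15)(-(15/16)k - 15/16) + (0)
Last nonzero remainder: -(15/16)k - 15/16. Dividing through by -15/16 gives the monic gcd k + 1.
Cancel k + 1 from numerator and denominator to get the reduced form.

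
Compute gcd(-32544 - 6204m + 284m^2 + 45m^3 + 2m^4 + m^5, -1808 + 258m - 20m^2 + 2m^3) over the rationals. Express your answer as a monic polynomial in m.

-904 + 129m - 10m^2 + m^3

Apply the Euclidean algorithm:
  m^5 + 2m^4 + 45m^3 + 284m^2 - 6204m - 32544 = ((1/2)m^2 + 6m + 18)(2m^3 - 20m^2 + 258m - 1808) + (0)
Last nonzero remainder: 2m^3 - 20m^2 + 258m - 1808. Dividing through by 2 gives the monic gcd m^3 - 10m^2 + 129m - 904.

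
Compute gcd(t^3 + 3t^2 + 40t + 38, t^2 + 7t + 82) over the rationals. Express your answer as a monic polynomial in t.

1

By polynomial division,
  t^3 + 3t^2 + 40t + 38 = (t − 4)(t^2 + 7t + 82) + (−14t + 366)
  t^2 + 7t + 82 = (−(1/14)t − 116/49)(−14t + 366) + (46474/49)
  −14t + 366 = (−(343/23237)t + 8967/23237)(46474/49) + (0)
The last nonzero remainder is the constant 46474/49, so the polynomials are coprime and gcd = 1.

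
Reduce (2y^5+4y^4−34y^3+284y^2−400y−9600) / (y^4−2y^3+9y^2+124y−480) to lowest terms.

(2y^2+2y−60)/(y−3)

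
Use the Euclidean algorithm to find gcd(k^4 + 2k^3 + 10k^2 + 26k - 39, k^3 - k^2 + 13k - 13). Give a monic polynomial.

k^3 - k^2 + 13k - 13

Euclidean algorithm in ℚ[k]:
  k^4 + 2k^3 + 10k^2 + 26k - 39 = (k + 3)(k^3 - k^2 + 13k - 13) + (0)
The last nonzero remainder k^3 - k^2 + 13k - 13 is already monic.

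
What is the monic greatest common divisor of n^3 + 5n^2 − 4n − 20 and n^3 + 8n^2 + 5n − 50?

By polynomial division,
  n^3 + 5n^2 − 4n − 20 = (n^3 + 8n^2 + 5n − 50) + (−3n^2 − 9n + 30)
  n^3 + 8n^2 + 5n − 50 = (−(1/3)n − 5/3)(−3n^2 − 9n + 30) + (0)
Last nonzero remainder: −3n^2 − 9n + 30. Dividing through by −3 gives the monic gcd n^2 + 3n − 10.

n^2 + 3n − 10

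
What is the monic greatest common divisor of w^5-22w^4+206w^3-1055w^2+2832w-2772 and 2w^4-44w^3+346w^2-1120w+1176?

Repeated division with remainder:
  w^5-22w^4+206w^3-1055w^2+2832w-2772 = ((1/2)w)(2w^4-44w^3+346w^2-1120w+1176) + (33w^3-495w^2+2244w-2772)
  2w^4-44w^3+346w^2-1120w+1176 = ((2/33)w-14/33)(33w^3-495w^2+2244w-2772) + (0)
Last nonzero remainder: 33w^3-495w^2+2244w-2772. Dividing through by 33 gives the monic gcd w^3-15w^2+68w-84.

w^3-15w^2+68w-84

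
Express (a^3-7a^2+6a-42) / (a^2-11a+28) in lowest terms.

(a^2+6)/(a-4)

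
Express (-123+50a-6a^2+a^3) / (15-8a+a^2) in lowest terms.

(41-3a+a^2)/(-5+a)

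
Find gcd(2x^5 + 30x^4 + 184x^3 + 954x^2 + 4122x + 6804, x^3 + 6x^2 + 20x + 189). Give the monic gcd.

x^3 + 6x^2 + 20x + 189

Euclidean algorithm in ℚ[x]:
  2x^5 + 30x^4 + 184x^3 + 954x^2 + 4122x + 6804 = (2x^2 + 18x + 36)(x^3 + 6x^2 + 20x + 189) + (0)
The last nonzero remainder x^3 + 6x^2 + 20x + 189 is already monic.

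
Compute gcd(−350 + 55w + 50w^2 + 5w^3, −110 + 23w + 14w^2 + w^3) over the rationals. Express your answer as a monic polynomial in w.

Apply the Euclidean algorithm:
  5w^3 + 50w^2 + 55w − 350 = (5)(w^3 + 14w^2 + 23w − 110) + (−20w^2 − 60w + 200)
  w^3 + 14w^2 + 23w − 110 = (−(1/20)w − 11/20)(−20w^2 − 60w + 200) + (0)
Last nonzero remainder: −20w^2 − 60w + 200. Dividing through by −20 gives the monic gcd w^2 + 3w − 10.

−10 + 3w + w^2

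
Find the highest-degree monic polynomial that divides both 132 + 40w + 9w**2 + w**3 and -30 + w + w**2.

Euclidean algorithm in ℚ[w]:
  w**3 + 9w**2 + 40w + 132 = (w + 8)(w**2 + w - 30) + (62w + 372)
  w**2 + w - 30 = ((1/62)w - 5/62)(62w + 372) + (0)
Last nonzero remainder: 62w + 372. Dividing through by 62 gives the monic gcd w + 6.

6 + w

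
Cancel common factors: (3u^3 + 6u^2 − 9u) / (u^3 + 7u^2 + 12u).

(3u − 3)/(u + 4)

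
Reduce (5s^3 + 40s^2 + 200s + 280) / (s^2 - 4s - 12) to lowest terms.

By polynomial division,
  5s^3 + 40s^2 + 200s + 280 = (5s + 60)(s^2 - 4s - 12) + (500s + 1000)
  s^2 - 4s - 12 = ((1/500)s - 3/250)(500s + 1000) + (0)
Last nonzero remainder: 500s + 1000. Dividing through by 500 gives the monic gcd s + 2.
Cancel s + 2 from numerator and denominator to get the reduced form.

(5s^2 + 30s + 140)/(s - 6)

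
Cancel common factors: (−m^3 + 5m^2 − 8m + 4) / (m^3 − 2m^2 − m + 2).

Apply the Euclidean algorithm:
  −m^3 + 5m^2 − 8m + 4 = (−1)(m^3 − 2m^2 − m + 2) + (3m^2 − 9m + 6)
  m^3 − 2m^2 − m + 2 = ((1/3)m + 1/3)(3m^2 − 9m + 6) + (0)
Last nonzero remainder: 3m^2 − 9m + 6. Dividing through by 3 gives the monic gcd m^2 − 3m + 2.
Cancel m^2 − 3m + 2 from numerator and denominator to get the reduced form.

(−m + 2)/(m + 1)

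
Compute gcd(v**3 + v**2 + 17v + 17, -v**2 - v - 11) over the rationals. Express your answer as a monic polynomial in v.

1

Apply the Euclidean algorithm:
  v**3 + v**2 + 17v + 17 = (-v)(-v**2 - v - 11) + (6v + 17)
  -v**2 - v - 11 = (-(1/6)v + 11/36)(6v + 17) + (-583/36)
  6v + 17 = (-(216/583)v - 612/583)(-583/36) + (0)
The last nonzero remainder is the constant -583/36, so the polynomials are coprime and gcd = 1.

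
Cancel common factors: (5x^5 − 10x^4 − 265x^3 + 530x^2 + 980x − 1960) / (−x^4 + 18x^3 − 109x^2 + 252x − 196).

Euclidean algorithm in ℚ[x]:
  5x^5 − 10x^4 − 265x^3 + 530x^2 + 980x − 1960 = (−5x − 80)(−x^4 + 18x^3 − 109x^2 + 252x − 196) + (630x^3 − 6930x^2 + 20160x − 17640)
  −x^4 + 18x^3 − 109x^2 + 252x − 196 = (−(1/630)x + 1/90)(630x^3 − 6930x^2 + 20160x − 17640) + (0)
Last nonzero remainder: 630x^3 − 6930x^2 + 20160x − 17640. Dividing through by 630 gives the monic gcd x^3 − 11x^2 + 32x − 28.
Cancel x^3 − 11x^2 + 32x − 28 from numerator and denominator to get the reduced form.

(−5x^2 − 45x − 70)/(x − 7)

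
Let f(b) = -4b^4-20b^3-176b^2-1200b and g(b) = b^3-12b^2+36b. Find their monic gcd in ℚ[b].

By polynomial division,
  -4b^4-20b^3-176b^2-1200b = (-4b-68)(b^3-12b^2+36b) + (-848b^2+1248b)
  b^3-12b^2+36b = (-(1/848)b+279/22472)(-848b^2+1248b) + ((57600/2809)b)
  -848b^2+1248b = (-(148877/3600)b+36517/600)((57600/2809)b) + (0)
Last nonzero remainder: (57600/2809)b. Dividing through by 57600/2809 gives the monic gcd b.

b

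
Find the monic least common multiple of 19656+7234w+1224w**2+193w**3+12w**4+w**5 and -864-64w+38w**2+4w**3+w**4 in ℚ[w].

-78624-9280w+2338w**2+452w**3+145w**4+8w**5+w**6

Repeated division with remainder:
  w**5+12w**4+193w**3+1224w**2+7234w+19656 = (w+8)(w**4+4w**3+38w**2-64w-864) + (123w**3+984w**2+8610w+26568)
  w**4+4w**3+38w**2-64w-864 = ((1/123)w-4/123)(123w**3+984w**2+8610w+26568) + (0)
Last nonzero remainder: 123w**3+984w**2+8610w+26568. Dividing through by 123 gives the monic gcd w**3+8w**2+70w+216.
Then lcm(f, g) = f·g / gcd(f, g); expanding and making the result monic gives the answer.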